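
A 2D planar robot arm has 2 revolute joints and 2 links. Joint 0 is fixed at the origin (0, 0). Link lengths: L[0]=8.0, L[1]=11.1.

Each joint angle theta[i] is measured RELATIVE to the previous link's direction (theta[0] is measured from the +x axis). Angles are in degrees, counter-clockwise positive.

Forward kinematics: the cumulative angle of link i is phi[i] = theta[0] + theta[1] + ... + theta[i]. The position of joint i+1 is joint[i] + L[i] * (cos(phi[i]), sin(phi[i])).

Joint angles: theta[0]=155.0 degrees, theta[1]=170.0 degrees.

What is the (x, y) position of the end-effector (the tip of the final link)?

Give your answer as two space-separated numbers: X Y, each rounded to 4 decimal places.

joint[0] = (0.0000, 0.0000)  (base)
link 0: phi[0] = 155 = 155 deg
  cos(155 deg) = -0.9063, sin(155 deg) = 0.4226
  joint[1] = (0.0000, 0.0000) + 8 * (-0.9063, 0.4226) = (0.0000 + -7.2505, 0.0000 + 3.3809) = (-7.2505, 3.3809)
link 1: phi[1] = 155 + 170 = 325 deg
  cos(325 deg) = 0.8192, sin(325 deg) = -0.5736
  joint[2] = (-7.2505, 3.3809) + 11.1 * (0.8192, -0.5736) = (-7.2505 + 9.0926, 3.3809 + -6.3667) = (1.8421, -2.9858)
End effector: (1.8421, -2.9858)

Answer: 1.8421 -2.9858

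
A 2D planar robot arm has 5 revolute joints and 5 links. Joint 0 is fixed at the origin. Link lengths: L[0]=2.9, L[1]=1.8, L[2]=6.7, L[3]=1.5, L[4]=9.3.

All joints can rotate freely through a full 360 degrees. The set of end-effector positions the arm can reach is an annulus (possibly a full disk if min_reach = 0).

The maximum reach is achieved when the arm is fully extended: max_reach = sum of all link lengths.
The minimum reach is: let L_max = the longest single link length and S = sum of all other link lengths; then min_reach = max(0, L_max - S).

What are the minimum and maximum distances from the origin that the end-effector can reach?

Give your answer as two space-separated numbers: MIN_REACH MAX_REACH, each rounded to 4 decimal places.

Answer: 0.0000 22.2000

Derivation:
Link lengths: [2.9, 1.8, 6.7, 1.5, 9.3]
max_reach = 2.9 + 1.8 + 6.7 + 1.5 + 9.3 = 22.2
L_max = max([2.9, 1.8, 6.7, 1.5, 9.3]) = 9.3
S (sum of others) = 22.2 - 9.3 = 12.9
min_reach = max(0, 9.3 - 12.9) = max(0, -3.6) = 0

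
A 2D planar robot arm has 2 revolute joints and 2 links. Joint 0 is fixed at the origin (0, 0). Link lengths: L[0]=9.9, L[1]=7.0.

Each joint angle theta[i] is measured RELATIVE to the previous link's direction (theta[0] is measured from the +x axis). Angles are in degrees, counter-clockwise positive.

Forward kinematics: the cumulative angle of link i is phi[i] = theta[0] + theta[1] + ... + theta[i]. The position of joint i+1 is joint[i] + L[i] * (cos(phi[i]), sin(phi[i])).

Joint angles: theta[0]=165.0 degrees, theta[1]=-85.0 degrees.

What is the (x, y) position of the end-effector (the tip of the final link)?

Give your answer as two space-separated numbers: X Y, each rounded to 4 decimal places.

Answer: -8.3471 9.4560

Derivation:
joint[0] = (0.0000, 0.0000)  (base)
link 0: phi[0] = 165 = 165 deg
  cos(165 deg) = -0.9659, sin(165 deg) = 0.2588
  joint[1] = (0.0000, 0.0000) + 9.9 * (-0.9659, 0.2588) = (0.0000 + -9.5627, 0.0000 + 2.5623) = (-9.5627, 2.5623)
link 1: phi[1] = 165 + -85 = 80 deg
  cos(80 deg) = 0.1736, sin(80 deg) = 0.9848
  joint[2] = (-9.5627, 2.5623) + 7 * (0.1736, 0.9848) = (-9.5627 + 1.2155, 2.5623 + 6.8937) = (-8.3471, 9.4560)
End effector: (-8.3471, 9.4560)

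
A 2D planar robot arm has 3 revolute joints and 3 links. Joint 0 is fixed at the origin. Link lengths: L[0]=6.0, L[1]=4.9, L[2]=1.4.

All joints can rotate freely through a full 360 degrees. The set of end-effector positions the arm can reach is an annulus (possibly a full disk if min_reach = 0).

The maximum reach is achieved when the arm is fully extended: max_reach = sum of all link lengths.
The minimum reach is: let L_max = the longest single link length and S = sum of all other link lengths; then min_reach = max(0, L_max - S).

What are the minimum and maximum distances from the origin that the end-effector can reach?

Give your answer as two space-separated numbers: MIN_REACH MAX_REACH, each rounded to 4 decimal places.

Answer: 0.0000 12.3000

Derivation:
Link lengths: [6.0, 4.9, 1.4]
max_reach = 6 + 4.9 + 1.4 = 12.3
L_max = max([6.0, 4.9, 1.4]) = 6
S (sum of others) = 12.3 - 6 = 6.3
min_reach = max(0, 6 - 6.3) = max(0, -0.3) = 0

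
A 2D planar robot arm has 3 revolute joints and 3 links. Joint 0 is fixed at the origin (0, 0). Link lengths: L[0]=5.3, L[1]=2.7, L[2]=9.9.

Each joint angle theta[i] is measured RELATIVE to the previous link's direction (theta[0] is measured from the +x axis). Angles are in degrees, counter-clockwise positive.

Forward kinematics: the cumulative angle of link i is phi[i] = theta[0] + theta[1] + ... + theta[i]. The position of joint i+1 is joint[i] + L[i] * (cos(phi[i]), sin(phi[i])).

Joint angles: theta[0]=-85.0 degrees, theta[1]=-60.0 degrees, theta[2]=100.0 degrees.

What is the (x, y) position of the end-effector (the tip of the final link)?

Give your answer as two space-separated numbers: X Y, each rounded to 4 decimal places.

joint[0] = (0.0000, 0.0000)  (base)
link 0: phi[0] = -85 = -85 deg
  cos(-85 deg) = 0.0872, sin(-85 deg) = -0.9962
  joint[1] = (0.0000, 0.0000) + 5.3 * (0.0872, -0.9962) = (0.0000 + 0.4619, 0.0000 + -5.2798) = (0.4619, -5.2798)
link 1: phi[1] = -85 + -60 = -145 deg
  cos(-145 deg) = -0.8192, sin(-145 deg) = -0.5736
  joint[2] = (0.4619, -5.2798) + 2.7 * (-0.8192, -0.5736) = (0.4619 + -2.2117, -5.2798 + -1.5487) = (-1.7498, -6.8285)
link 2: phi[2] = -85 + -60 + 100 = -45 deg
  cos(-45 deg) = 0.7071, sin(-45 deg) = -0.7071
  joint[3] = (-1.7498, -6.8285) + 9.9 * (0.7071, -0.7071) = (-1.7498 + 7.0004, -6.8285 + -7.0004) = (5.2506, -13.8288)
End effector: (5.2506, -13.8288)

Answer: 5.2506 -13.8288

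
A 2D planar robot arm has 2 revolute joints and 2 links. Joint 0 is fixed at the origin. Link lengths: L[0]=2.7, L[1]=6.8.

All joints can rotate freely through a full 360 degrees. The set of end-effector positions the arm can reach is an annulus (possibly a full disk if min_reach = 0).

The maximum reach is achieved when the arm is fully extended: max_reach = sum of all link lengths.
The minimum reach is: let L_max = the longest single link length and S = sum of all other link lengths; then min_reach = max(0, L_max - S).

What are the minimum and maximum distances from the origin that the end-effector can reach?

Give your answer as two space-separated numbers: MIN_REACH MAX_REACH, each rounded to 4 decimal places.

Link lengths: [2.7, 6.8]
max_reach = 2.7 + 6.8 = 9.5
L_max = max([2.7, 6.8]) = 6.8
S (sum of others) = 9.5 - 6.8 = 2.7
min_reach = max(0, 6.8 - 2.7) = max(0, 4.1) = 4.1

Answer: 4.1000 9.5000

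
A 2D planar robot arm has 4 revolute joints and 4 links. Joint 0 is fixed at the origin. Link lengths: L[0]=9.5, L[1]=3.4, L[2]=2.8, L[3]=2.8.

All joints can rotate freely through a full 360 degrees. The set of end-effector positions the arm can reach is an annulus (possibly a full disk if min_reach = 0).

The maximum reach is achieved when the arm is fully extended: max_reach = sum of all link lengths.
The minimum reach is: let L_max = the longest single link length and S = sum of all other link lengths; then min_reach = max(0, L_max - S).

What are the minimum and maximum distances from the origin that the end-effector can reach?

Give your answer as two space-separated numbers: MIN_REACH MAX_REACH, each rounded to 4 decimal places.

Link lengths: [9.5, 3.4, 2.8, 2.8]
max_reach = 9.5 + 3.4 + 2.8 + 2.8 = 18.5
L_max = max([9.5, 3.4, 2.8, 2.8]) = 9.5
S (sum of others) = 18.5 - 9.5 = 9
min_reach = max(0, 9.5 - 9) = max(0, 0.5) = 0.5

Answer: 0.5000 18.5000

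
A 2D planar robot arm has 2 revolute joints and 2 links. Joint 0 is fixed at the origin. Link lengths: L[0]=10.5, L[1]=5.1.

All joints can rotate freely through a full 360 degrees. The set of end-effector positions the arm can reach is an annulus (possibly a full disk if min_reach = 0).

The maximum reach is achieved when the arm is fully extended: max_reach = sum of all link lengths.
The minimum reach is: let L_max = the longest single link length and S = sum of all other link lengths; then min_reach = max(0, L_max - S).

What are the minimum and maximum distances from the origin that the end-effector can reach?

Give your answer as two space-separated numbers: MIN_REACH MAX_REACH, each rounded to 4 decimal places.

Answer: 5.4000 15.6000

Derivation:
Link lengths: [10.5, 5.1]
max_reach = 10.5 + 5.1 = 15.6
L_max = max([10.5, 5.1]) = 10.5
S (sum of others) = 15.6 - 10.5 = 5.1
min_reach = max(0, 10.5 - 5.1) = max(0, 5.4) = 5.4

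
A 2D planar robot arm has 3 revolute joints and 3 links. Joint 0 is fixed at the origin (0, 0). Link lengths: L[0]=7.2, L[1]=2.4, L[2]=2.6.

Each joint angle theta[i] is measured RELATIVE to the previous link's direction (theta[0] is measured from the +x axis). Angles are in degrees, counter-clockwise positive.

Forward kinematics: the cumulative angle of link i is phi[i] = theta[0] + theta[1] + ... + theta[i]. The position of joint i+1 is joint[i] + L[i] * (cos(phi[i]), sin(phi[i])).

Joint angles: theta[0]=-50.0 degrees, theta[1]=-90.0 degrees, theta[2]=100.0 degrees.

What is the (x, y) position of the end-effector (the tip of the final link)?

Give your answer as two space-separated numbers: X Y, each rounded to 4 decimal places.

Answer: 4.7813 -8.7295

Derivation:
joint[0] = (0.0000, 0.0000)  (base)
link 0: phi[0] = -50 = -50 deg
  cos(-50 deg) = 0.6428, sin(-50 deg) = -0.7660
  joint[1] = (0.0000, 0.0000) + 7.2 * (0.6428, -0.7660) = (0.0000 + 4.6281, 0.0000 + -5.5155) = (4.6281, -5.5155)
link 1: phi[1] = -50 + -90 = -140 deg
  cos(-140 deg) = -0.7660, sin(-140 deg) = -0.6428
  joint[2] = (4.6281, -5.5155) + 2.4 * (-0.7660, -0.6428) = (4.6281 + -1.8385, -5.5155 + -1.5427) = (2.7896, -7.0582)
link 2: phi[2] = -50 + -90 + 100 = -40 deg
  cos(-40 deg) = 0.7660, sin(-40 deg) = -0.6428
  joint[3] = (2.7896, -7.0582) + 2.6 * (0.7660, -0.6428) = (2.7896 + 1.9917, -7.0582 + -1.6712) = (4.7813, -8.7295)
End effector: (4.7813, -8.7295)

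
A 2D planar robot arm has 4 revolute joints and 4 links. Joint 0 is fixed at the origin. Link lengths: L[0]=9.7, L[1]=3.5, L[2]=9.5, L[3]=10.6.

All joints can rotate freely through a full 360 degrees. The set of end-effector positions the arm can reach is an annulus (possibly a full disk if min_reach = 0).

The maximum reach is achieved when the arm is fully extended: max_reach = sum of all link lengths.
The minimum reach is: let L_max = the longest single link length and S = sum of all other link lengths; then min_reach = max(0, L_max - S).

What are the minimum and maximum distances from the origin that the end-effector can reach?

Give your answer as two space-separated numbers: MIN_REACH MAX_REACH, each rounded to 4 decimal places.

Answer: 0.0000 33.3000

Derivation:
Link lengths: [9.7, 3.5, 9.5, 10.6]
max_reach = 9.7 + 3.5 + 9.5 + 10.6 = 33.3
L_max = max([9.7, 3.5, 9.5, 10.6]) = 10.6
S (sum of others) = 33.3 - 10.6 = 22.7
min_reach = max(0, 10.6 - 22.7) = max(0, -12.1) = 0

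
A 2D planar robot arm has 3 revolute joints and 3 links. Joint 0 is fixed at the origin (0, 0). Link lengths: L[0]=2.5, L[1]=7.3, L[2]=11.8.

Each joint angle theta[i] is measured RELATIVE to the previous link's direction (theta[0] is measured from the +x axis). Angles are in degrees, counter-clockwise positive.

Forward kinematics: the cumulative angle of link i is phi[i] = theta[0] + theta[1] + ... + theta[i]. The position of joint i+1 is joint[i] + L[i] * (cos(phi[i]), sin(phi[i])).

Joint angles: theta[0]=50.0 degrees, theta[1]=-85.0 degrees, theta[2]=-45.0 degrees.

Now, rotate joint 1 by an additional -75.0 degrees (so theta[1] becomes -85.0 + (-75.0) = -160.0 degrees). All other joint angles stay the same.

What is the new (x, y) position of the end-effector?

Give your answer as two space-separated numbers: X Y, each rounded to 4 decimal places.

joint[0] = (0.0000, 0.0000)  (base)
link 0: phi[0] = 50 = 50 deg
  cos(50 deg) = 0.6428, sin(50 deg) = 0.7660
  joint[1] = (0.0000, 0.0000) + 2.5 * (0.6428, 0.7660) = (0.0000 + 1.6070, 0.0000 + 1.9151) = (1.6070, 1.9151)
link 1: phi[1] = 50 + -160 = -110 deg
  cos(-110 deg) = -0.3420, sin(-110 deg) = -0.9397
  joint[2] = (1.6070, 1.9151) + 7.3 * (-0.3420, -0.9397) = (1.6070 + -2.4967, 1.9151 + -6.8598) = (-0.8898, -4.9446)
link 2: phi[2] = 50 + -160 + -45 = -155 deg
  cos(-155 deg) = -0.9063, sin(-155 deg) = -0.4226
  joint[3] = (-0.8898, -4.9446) + 11.8 * (-0.9063, -0.4226) = (-0.8898 + -10.6944, -4.9446 + -4.9869) = (-11.5842, -9.9315)
End effector: (-11.5842, -9.9315)

Answer: -11.5842 -9.9315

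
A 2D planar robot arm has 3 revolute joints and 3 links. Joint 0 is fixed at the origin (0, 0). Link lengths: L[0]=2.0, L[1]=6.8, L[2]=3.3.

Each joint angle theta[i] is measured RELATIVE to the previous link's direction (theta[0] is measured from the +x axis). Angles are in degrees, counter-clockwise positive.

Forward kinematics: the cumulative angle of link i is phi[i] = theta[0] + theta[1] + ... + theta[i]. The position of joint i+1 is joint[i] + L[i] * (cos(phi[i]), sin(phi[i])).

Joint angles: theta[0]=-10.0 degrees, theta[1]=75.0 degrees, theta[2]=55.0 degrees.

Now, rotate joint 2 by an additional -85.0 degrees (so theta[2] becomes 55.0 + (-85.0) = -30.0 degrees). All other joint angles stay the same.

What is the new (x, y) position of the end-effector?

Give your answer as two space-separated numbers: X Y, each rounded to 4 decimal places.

joint[0] = (0.0000, 0.0000)  (base)
link 0: phi[0] = -10 = -10 deg
  cos(-10 deg) = 0.9848, sin(-10 deg) = -0.1736
  joint[1] = (0.0000, 0.0000) + 2 * (0.9848, -0.1736) = (0.0000 + 1.9696, 0.0000 + -0.3473) = (1.9696, -0.3473)
link 1: phi[1] = -10 + 75 = 65 deg
  cos(65 deg) = 0.4226, sin(65 deg) = 0.9063
  joint[2] = (1.9696, -0.3473) + 6.8 * (0.4226, 0.9063) = (1.9696 + 2.8738, -0.3473 + 6.1629) = (4.8434, 5.8156)
link 2: phi[2] = -10 + 75 + -30 = 35 deg
  cos(35 deg) = 0.8192, sin(35 deg) = 0.5736
  joint[3] = (4.8434, 5.8156) + 3.3 * (0.8192, 0.5736) = (4.8434 + 2.7032, 5.8156 + 1.8928) = (7.5466, 7.7084)
End effector: (7.5466, 7.7084)

Answer: 7.5466 7.7084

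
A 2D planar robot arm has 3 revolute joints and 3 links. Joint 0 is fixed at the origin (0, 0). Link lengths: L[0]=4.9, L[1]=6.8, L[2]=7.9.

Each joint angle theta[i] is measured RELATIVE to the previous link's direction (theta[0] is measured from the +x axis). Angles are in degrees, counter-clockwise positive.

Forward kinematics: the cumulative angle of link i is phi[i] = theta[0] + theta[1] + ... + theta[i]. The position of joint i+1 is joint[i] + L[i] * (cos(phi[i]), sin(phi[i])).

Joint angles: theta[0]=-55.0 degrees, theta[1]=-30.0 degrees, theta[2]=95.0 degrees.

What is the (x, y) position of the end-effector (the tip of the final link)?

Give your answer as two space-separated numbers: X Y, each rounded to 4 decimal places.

joint[0] = (0.0000, 0.0000)  (base)
link 0: phi[0] = -55 = -55 deg
  cos(-55 deg) = 0.5736, sin(-55 deg) = -0.8192
  joint[1] = (0.0000, 0.0000) + 4.9 * (0.5736, -0.8192) = (0.0000 + 2.8105, 0.0000 + -4.0138) = (2.8105, -4.0138)
link 1: phi[1] = -55 + -30 = -85 deg
  cos(-85 deg) = 0.0872, sin(-85 deg) = -0.9962
  joint[2] = (2.8105, -4.0138) + 6.8 * (0.0872, -0.9962) = (2.8105 + 0.5927, -4.0138 + -6.7741) = (3.4032, -10.7880)
link 2: phi[2] = -55 + -30 + 95 = 10 deg
  cos(10 deg) = 0.9848, sin(10 deg) = 0.1736
  joint[3] = (3.4032, -10.7880) + 7.9 * (0.9848, 0.1736) = (3.4032 + 7.7800, -10.7880 + 1.3718) = (11.1832, -9.4161)
End effector: (11.1832, -9.4161)

Answer: 11.1832 -9.4161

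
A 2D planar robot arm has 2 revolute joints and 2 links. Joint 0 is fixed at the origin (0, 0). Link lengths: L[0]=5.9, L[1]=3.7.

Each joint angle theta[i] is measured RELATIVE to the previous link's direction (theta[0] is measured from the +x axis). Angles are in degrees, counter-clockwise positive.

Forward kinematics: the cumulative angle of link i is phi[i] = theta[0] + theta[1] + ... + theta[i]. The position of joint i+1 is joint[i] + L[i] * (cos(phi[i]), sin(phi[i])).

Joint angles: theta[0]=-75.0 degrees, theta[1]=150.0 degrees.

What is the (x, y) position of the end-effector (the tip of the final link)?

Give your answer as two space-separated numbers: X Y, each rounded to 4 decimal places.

Answer: 2.4847 -2.1250

Derivation:
joint[0] = (0.0000, 0.0000)  (base)
link 0: phi[0] = -75 = -75 deg
  cos(-75 deg) = 0.2588, sin(-75 deg) = -0.9659
  joint[1] = (0.0000, 0.0000) + 5.9 * (0.2588, -0.9659) = (0.0000 + 1.5270, 0.0000 + -5.6990) = (1.5270, -5.6990)
link 1: phi[1] = -75 + 150 = 75 deg
  cos(75 deg) = 0.2588, sin(75 deg) = 0.9659
  joint[2] = (1.5270, -5.6990) + 3.7 * (0.2588, 0.9659) = (1.5270 + 0.9576, -5.6990 + 3.5739) = (2.4847, -2.1250)
End effector: (2.4847, -2.1250)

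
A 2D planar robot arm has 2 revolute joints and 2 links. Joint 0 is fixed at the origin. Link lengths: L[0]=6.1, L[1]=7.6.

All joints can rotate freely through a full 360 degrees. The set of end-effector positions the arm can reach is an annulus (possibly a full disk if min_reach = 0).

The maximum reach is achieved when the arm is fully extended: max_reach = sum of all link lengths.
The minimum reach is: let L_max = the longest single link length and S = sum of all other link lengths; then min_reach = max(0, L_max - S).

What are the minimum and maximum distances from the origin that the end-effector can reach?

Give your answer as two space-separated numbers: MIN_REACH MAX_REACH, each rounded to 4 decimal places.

Answer: 1.5000 13.7000

Derivation:
Link lengths: [6.1, 7.6]
max_reach = 6.1 + 7.6 = 13.7
L_max = max([6.1, 7.6]) = 7.6
S (sum of others) = 13.7 - 7.6 = 6.1
min_reach = max(0, 7.6 - 6.1) = max(0, 1.5) = 1.5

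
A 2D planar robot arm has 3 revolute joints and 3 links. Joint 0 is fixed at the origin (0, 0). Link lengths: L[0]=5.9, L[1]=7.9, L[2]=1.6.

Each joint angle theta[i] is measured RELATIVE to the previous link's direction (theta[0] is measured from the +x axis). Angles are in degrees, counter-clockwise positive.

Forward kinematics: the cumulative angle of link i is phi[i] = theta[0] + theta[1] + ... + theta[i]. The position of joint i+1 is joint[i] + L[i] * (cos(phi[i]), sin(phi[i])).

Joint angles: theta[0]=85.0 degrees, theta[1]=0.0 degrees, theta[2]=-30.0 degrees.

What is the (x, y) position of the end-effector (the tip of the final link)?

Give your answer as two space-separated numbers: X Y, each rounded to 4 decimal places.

joint[0] = (0.0000, 0.0000)  (base)
link 0: phi[0] = 85 = 85 deg
  cos(85 deg) = 0.0872, sin(85 deg) = 0.9962
  joint[1] = (0.0000, 0.0000) + 5.9 * (0.0872, 0.9962) = (0.0000 + 0.5142, 0.0000 + 5.8775) = (0.5142, 5.8775)
link 1: phi[1] = 85 + 0 = 85 deg
  cos(85 deg) = 0.0872, sin(85 deg) = 0.9962
  joint[2] = (0.5142, 5.8775) + 7.9 * (0.0872, 0.9962) = (0.5142 + 0.6885, 5.8775 + 7.8699) = (1.2027, 13.7475)
link 2: phi[2] = 85 + 0 + -30 = 55 deg
  cos(55 deg) = 0.5736, sin(55 deg) = 0.8192
  joint[3] = (1.2027, 13.7475) + 1.6 * (0.5736, 0.8192) = (1.2027 + 0.9177, 13.7475 + 1.3106) = (2.1205, 15.0581)
End effector: (2.1205, 15.0581)

Answer: 2.1205 15.0581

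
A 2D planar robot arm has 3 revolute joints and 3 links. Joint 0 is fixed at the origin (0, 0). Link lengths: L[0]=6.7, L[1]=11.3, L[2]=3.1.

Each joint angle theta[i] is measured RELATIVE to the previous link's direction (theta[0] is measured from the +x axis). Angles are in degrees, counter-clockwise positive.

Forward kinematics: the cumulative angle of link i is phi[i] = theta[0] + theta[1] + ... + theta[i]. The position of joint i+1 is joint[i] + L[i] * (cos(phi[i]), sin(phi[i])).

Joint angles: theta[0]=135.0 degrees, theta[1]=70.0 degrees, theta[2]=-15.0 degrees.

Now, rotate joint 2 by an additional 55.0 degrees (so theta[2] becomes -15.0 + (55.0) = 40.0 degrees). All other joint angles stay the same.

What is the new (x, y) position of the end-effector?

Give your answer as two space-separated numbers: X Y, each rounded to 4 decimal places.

Answer: -16.2890 -2.8475

Derivation:
joint[0] = (0.0000, 0.0000)  (base)
link 0: phi[0] = 135 = 135 deg
  cos(135 deg) = -0.7071, sin(135 deg) = 0.7071
  joint[1] = (0.0000, 0.0000) + 6.7 * (-0.7071, 0.7071) = (0.0000 + -4.7376, 0.0000 + 4.7376) = (-4.7376, 4.7376)
link 1: phi[1] = 135 + 70 = 205 deg
  cos(205 deg) = -0.9063, sin(205 deg) = -0.4226
  joint[2] = (-4.7376, 4.7376) + 11.3 * (-0.9063, -0.4226) = (-4.7376 + -10.2413, 4.7376 + -4.7756) = (-14.9789, -0.0380)
link 2: phi[2] = 135 + 70 + 40 = 245 deg
  cos(245 deg) = -0.4226, sin(245 deg) = -0.9063
  joint[3] = (-14.9789, -0.0380) + 3.1 * (-0.4226, -0.9063) = (-14.9789 + -1.3101, -0.0380 + -2.8096) = (-16.2890, -2.8475)
End effector: (-16.2890, -2.8475)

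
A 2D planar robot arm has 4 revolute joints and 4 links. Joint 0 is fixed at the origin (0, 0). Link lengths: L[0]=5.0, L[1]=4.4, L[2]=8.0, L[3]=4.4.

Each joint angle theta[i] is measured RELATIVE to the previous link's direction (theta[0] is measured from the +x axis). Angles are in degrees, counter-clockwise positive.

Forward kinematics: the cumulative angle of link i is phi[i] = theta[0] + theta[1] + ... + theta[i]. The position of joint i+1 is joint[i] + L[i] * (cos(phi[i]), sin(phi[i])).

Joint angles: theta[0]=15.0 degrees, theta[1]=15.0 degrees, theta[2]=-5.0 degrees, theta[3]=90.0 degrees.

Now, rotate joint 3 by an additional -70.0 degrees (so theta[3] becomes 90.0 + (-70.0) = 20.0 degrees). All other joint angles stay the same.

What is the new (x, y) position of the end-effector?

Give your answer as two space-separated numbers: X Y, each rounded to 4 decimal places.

Answer: 19.0019 9.9863

Derivation:
joint[0] = (0.0000, 0.0000)  (base)
link 0: phi[0] = 15 = 15 deg
  cos(15 deg) = 0.9659, sin(15 deg) = 0.2588
  joint[1] = (0.0000, 0.0000) + 5 * (0.9659, 0.2588) = (0.0000 + 4.8296, 0.0000 + 1.2941) = (4.8296, 1.2941)
link 1: phi[1] = 15 + 15 = 30 deg
  cos(30 deg) = 0.8660, sin(30 deg) = 0.5000
  joint[2] = (4.8296, 1.2941) + 4.4 * (0.8660, 0.5000) = (4.8296 + 3.8105, 1.2941 + 2.2000) = (8.6401, 3.4941)
link 2: phi[2] = 15 + 15 + -5 = 25 deg
  cos(25 deg) = 0.9063, sin(25 deg) = 0.4226
  joint[3] = (8.6401, 3.4941) + 8 * (0.9063, 0.4226) = (8.6401 + 7.2505, 3.4941 + 3.3809) = (15.8906, 6.8750)
link 3: phi[3] = 15 + 15 + -5 + 20 = 45 deg
  cos(45 deg) = 0.7071, sin(45 deg) = 0.7071
  joint[4] = (15.8906, 6.8750) + 4.4 * (0.7071, 0.7071) = (15.8906 + 3.1113, 6.8750 + 3.1113) = (19.0019, 9.9863)
End effector: (19.0019, 9.9863)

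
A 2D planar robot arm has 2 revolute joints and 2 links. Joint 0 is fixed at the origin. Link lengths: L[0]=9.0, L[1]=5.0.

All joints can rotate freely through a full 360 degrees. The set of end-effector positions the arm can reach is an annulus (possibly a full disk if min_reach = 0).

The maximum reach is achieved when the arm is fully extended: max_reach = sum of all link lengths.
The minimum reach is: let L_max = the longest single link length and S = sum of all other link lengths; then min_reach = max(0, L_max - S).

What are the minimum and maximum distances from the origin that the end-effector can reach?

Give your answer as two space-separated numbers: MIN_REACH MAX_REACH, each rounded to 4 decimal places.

Answer: 4.0000 14.0000

Derivation:
Link lengths: [9.0, 5.0]
max_reach = 9 + 5 = 14
L_max = max([9.0, 5.0]) = 9
S (sum of others) = 14 - 9 = 5
min_reach = max(0, 9 - 5) = max(0, 4) = 4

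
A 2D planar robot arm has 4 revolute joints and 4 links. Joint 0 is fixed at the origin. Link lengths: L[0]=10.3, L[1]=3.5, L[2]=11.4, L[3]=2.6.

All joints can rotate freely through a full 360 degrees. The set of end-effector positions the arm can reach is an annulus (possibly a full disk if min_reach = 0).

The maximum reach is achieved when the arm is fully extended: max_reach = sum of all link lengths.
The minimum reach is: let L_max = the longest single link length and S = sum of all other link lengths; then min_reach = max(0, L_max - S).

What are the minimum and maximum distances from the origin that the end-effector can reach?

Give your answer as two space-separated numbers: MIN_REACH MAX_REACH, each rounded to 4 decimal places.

Link lengths: [10.3, 3.5, 11.4, 2.6]
max_reach = 10.3 + 3.5 + 11.4 + 2.6 = 27.8
L_max = max([10.3, 3.5, 11.4, 2.6]) = 11.4
S (sum of others) = 27.8 - 11.4 = 16.4
min_reach = max(0, 11.4 - 16.4) = max(0, -5) = 0

Answer: 0.0000 27.8000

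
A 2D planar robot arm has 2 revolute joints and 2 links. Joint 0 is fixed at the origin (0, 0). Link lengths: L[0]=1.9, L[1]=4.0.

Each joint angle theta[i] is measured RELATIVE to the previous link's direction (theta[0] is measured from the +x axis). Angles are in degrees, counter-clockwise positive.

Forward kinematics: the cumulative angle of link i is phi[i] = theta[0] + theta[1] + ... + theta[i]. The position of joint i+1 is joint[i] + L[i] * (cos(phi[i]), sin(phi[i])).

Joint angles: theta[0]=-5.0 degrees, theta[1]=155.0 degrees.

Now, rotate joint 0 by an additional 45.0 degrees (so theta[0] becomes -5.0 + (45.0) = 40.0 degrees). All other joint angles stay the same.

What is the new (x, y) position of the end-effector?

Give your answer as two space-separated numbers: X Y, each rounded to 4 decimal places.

joint[0] = (0.0000, 0.0000)  (base)
link 0: phi[0] = 40 = 40 deg
  cos(40 deg) = 0.7660, sin(40 deg) = 0.6428
  joint[1] = (0.0000, 0.0000) + 1.9 * (0.7660, 0.6428) = (0.0000 + 1.4555, 0.0000 + 1.2213) = (1.4555, 1.2213)
link 1: phi[1] = 40 + 155 = 195 deg
  cos(195 deg) = -0.9659, sin(195 deg) = -0.2588
  joint[2] = (1.4555, 1.2213) + 4 * (-0.9659, -0.2588) = (1.4555 + -3.8637, 1.2213 + -1.0353) = (-2.4082, 0.1860)
End effector: (-2.4082, 0.1860)

Answer: -2.4082 0.1860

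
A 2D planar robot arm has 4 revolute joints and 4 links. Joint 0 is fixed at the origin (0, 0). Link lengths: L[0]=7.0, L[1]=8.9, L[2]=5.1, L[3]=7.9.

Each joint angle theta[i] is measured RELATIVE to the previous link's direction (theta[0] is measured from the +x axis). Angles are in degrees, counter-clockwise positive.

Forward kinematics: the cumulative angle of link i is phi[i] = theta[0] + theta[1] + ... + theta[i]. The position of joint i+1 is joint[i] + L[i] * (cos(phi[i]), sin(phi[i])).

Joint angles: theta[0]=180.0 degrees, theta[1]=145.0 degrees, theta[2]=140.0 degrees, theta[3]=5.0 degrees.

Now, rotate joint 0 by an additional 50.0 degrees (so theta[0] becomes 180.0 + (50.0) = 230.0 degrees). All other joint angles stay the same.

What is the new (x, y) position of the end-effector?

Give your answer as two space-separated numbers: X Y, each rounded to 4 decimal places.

Answer: -7.9485 1.7985

Derivation:
joint[0] = (0.0000, 0.0000)  (base)
link 0: phi[0] = 230 = 230 deg
  cos(230 deg) = -0.6428, sin(230 deg) = -0.7660
  joint[1] = (0.0000, 0.0000) + 7 * (-0.6428, -0.7660) = (0.0000 + -4.4995, 0.0000 + -5.3623) = (-4.4995, -5.3623)
link 1: phi[1] = 230 + 145 = 375 deg
  cos(375 deg) = 0.9659, sin(375 deg) = 0.2588
  joint[2] = (-4.4995, -5.3623) + 8.9 * (0.9659, 0.2588) = (-4.4995 + 8.5967, -5.3623 + 2.3035) = (4.0972, -3.0588)
link 2: phi[2] = 230 + 145 + 140 = 515 deg
  cos(515 deg) = -0.9063, sin(515 deg) = 0.4226
  joint[3] = (4.0972, -3.0588) + 5.1 * (-0.9063, 0.4226) = (4.0972 + -4.6222, -3.0588 + 2.1554) = (-0.5249, -0.9035)
link 3: phi[3] = 230 + 145 + 140 + 5 = 520 deg
  cos(520 deg) = -0.9397, sin(520 deg) = 0.3420
  joint[4] = (-0.5249, -0.9035) + 7.9 * (-0.9397, 0.3420) = (-0.5249 + -7.4236, -0.9035 + 2.7020) = (-7.9485, 1.7985)
End effector: (-7.9485, 1.7985)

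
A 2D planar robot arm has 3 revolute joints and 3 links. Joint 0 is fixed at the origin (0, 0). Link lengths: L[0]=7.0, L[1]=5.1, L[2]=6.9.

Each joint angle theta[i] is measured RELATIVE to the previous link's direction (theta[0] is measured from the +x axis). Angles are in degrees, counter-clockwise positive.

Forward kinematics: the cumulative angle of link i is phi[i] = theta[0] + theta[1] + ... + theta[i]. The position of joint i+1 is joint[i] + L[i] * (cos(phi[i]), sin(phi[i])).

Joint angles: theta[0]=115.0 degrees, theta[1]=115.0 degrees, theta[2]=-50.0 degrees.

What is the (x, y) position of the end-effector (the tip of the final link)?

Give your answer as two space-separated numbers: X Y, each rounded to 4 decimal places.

Answer: -13.1365 2.4373

Derivation:
joint[0] = (0.0000, 0.0000)  (base)
link 0: phi[0] = 115 = 115 deg
  cos(115 deg) = -0.4226, sin(115 deg) = 0.9063
  joint[1] = (0.0000, 0.0000) + 7 * (-0.4226, 0.9063) = (0.0000 + -2.9583, 0.0000 + 6.3442) = (-2.9583, 6.3442)
link 1: phi[1] = 115 + 115 = 230 deg
  cos(230 deg) = -0.6428, sin(230 deg) = -0.7660
  joint[2] = (-2.9583, 6.3442) + 5.1 * (-0.6428, -0.7660) = (-2.9583 + -3.2782, 6.3442 + -3.9068) = (-6.2365, 2.4373)
link 2: phi[2] = 115 + 115 + -50 = 180 deg
  cos(180 deg) = -1.0000, sin(180 deg) = 0.0000
  joint[3] = (-6.2365, 2.4373) + 6.9 * (-1.0000, 0.0000) = (-6.2365 + -6.9000, 2.4373 + 0.0000) = (-13.1365, 2.4373)
End effector: (-13.1365, 2.4373)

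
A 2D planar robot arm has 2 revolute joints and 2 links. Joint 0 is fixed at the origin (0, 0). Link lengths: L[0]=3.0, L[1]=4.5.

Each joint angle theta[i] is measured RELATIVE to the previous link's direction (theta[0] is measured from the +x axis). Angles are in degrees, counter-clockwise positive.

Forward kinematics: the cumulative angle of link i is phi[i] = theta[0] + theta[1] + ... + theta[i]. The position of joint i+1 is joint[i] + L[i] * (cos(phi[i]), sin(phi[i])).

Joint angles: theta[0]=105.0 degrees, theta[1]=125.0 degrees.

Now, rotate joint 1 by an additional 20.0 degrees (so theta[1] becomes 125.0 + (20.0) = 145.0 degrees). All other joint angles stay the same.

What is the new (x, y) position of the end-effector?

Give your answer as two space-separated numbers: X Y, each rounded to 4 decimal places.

joint[0] = (0.0000, 0.0000)  (base)
link 0: phi[0] = 105 = 105 deg
  cos(105 deg) = -0.2588, sin(105 deg) = 0.9659
  joint[1] = (0.0000, 0.0000) + 3 * (-0.2588, 0.9659) = (0.0000 + -0.7765, 0.0000 + 2.8978) = (-0.7765, 2.8978)
link 1: phi[1] = 105 + 145 = 250 deg
  cos(250 deg) = -0.3420, sin(250 deg) = -0.9397
  joint[2] = (-0.7765, 2.8978) + 4.5 * (-0.3420, -0.9397) = (-0.7765 + -1.5391, 2.8978 + -4.2286) = (-2.3155, -1.3308)
End effector: (-2.3155, -1.3308)

Answer: -2.3155 -1.3308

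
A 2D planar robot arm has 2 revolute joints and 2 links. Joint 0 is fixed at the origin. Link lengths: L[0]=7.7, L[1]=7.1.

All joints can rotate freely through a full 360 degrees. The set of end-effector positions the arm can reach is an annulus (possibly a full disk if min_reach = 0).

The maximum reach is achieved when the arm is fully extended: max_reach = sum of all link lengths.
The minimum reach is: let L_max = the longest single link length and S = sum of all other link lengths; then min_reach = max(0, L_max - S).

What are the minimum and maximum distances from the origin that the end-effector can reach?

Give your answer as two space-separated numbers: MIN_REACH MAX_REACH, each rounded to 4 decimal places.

Link lengths: [7.7, 7.1]
max_reach = 7.7 + 7.1 = 14.8
L_max = max([7.7, 7.1]) = 7.7
S (sum of others) = 14.8 - 7.7 = 7.1
min_reach = max(0, 7.7 - 7.1) = max(0, 0.6) = 0.6

Answer: 0.6000 14.8000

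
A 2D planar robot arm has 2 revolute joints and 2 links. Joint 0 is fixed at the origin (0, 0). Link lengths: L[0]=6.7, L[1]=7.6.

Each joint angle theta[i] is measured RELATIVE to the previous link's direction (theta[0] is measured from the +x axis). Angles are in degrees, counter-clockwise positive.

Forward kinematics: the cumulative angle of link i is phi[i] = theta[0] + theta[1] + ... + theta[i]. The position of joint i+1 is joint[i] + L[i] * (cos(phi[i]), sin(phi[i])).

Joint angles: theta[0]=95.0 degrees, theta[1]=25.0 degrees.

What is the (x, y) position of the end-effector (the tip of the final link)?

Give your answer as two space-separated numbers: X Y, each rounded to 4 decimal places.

Answer: -4.3839 13.2563

Derivation:
joint[0] = (0.0000, 0.0000)  (base)
link 0: phi[0] = 95 = 95 deg
  cos(95 deg) = -0.0872, sin(95 deg) = 0.9962
  joint[1] = (0.0000, 0.0000) + 6.7 * (-0.0872, 0.9962) = (0.0000 + -0.5839, 0.0000 + 6.6745) = (-0.5839, 6.6745)
link 1: phi[1] = 95 + 25 = 120 deg
  cos(120 deg) = -0.5000, sin(120 deg) = 0.8660
  joint[2] = (-0.5839, 6.6745) + 7.6 * (-0.5000, 0.8660) = (-0.5839 + -3.8000, 6.6745 + 6.5818) = (-4.3839, 13.2563)
End effector: (-4.3839, 13.2563)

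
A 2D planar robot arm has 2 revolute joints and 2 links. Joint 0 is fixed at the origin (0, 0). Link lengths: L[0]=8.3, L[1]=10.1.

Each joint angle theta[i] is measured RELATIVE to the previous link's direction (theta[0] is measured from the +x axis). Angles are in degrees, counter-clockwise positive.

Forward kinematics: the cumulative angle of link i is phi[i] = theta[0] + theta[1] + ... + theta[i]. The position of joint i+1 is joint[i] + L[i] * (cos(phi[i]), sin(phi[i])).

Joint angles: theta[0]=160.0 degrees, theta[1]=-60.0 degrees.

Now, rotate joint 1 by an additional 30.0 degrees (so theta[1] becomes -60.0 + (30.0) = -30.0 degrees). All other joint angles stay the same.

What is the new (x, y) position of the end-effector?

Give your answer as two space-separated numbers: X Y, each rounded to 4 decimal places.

Answer: -14.2916 10.5758

Derivation:
joint[0] = (0.0000, 0.0000)  (base)
link 0: phi[0] = 160 = 160 deg
  cos(160 deg) = -0.9397, sin(160 deg) = 0.3420
  joint[1] = (0.0000, 0.0000) + 8.3 * (-0.9397, 0.3420) = (0.0000 + -7.7994, 0.0000 + 2.8388) = (-7.7994, 2.8388)
link 1: phi[1] = 160 + -30 = 130 deg
  cos(130 deg) = -0.6428, sin(130 deg) = 0.7660
  joint[2] = (-7.7994, 2.8388) + 10.1 * (-0.6428, 0.7660) = (-7.7994 + -6.4922, 2.8388 + 7.7370) = (-14.2916, 10.5758)
End effector: (-14.2916, 10.5758)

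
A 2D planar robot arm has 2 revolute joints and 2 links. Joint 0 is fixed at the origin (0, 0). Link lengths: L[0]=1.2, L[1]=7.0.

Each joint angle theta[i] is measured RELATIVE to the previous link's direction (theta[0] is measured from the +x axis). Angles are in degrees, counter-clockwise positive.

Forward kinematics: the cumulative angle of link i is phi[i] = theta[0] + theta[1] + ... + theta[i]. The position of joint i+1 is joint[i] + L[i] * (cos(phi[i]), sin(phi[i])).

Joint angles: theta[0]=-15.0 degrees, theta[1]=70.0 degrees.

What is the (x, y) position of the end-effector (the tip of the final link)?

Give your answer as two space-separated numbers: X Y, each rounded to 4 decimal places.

Answer: 5.1741 5.4235

Derivation:
joint[0] = (0.0000, 0.0000)  (base)
link 0: phi[0] = -15 = -15 deg
  cos(-15 deg) = 0.9659, sin(-15 deg) = -0.2588
  joint[1] = (0.0000, 0.0000) + 1.2 * (0.9659, -0.2588) = (0.0000 + 1.1591, 0.0000 + -0.3106) = (1.1591, -0.3106)
link 1: phi[1] = -15 + 70 = 55 deg
  cos(55 deg) = 0.5736, sin(55 deg) = 0.8192
  joint[2] = (1.1591, -0.3106) + 7 * (0.5736, 0.8192) = (1.1591 + 4.0150, -0.3106 + 5.7341) = (5.1741, 5.4235)
End effector: (5.1741, 5.4235)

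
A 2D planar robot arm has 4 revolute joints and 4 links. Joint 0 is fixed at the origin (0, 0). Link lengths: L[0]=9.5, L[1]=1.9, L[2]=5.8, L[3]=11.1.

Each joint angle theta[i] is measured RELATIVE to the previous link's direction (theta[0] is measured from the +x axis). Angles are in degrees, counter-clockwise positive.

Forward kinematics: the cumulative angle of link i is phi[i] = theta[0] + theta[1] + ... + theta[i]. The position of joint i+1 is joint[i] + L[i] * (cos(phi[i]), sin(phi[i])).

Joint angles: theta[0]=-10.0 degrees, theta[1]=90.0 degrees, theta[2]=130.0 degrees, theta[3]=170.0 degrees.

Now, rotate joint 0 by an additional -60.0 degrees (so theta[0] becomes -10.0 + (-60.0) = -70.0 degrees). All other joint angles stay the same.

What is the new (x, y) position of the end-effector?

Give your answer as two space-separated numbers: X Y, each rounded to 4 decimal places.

Answer: 8.5148 -12.5122

Derivation:
joint[0] = (0.0000, 0.0000)  (base)
link 0: phi[0] = -70 = -70 deg
  cos(-70 deg) = 0.3420, sin(-70 deg) = -0.9397
  joint[1] = (0.0000, 0.0000) + 9.5 * (0.3420, -0.9397) = (0.0000 + 3.2492, 0.0000 + -8.9271) = (3.2492, -8.9271)
link 1: phi[1] = -70 + 90 = 20 deg
  cos(20 deg) = 0.9397, sin(20 deg) = 0.3420
  joint[2] = (3.2492, -8.9271) + 1.9 * (0.9397, 0.3420) = (3.2492 + 1.7854, -8.9271 + 0.6498) = (5.0346, -8.2772)
link 2: phi[2] = -70 + 90 + 130 = 150 deg
  cos(150 deg) = -0.8660, sin(150 deg) = 0.5000
  joint[3] = (5.0346, -8.2772) + 5.8 * (-0.8660, 0.5000) = (5.0346 + -5.0229, -8.2772 + 2.9000) = (0.0117, -5.3772)
link 3: phi[3] = -70 + 90 + 130 + 170 = 320 deg
  cos(320 deg) = 0.7660, sin(320 deg) = -0.6428
  joint[4] = (0.0117, -5.3772) + 11.1 * (0.7660, -0.6428) = (0.0117 + 8.5031, -5.3772 + -7.1349) = (8.5148, -12.5122)
End effector: (8.5148, -12.5122)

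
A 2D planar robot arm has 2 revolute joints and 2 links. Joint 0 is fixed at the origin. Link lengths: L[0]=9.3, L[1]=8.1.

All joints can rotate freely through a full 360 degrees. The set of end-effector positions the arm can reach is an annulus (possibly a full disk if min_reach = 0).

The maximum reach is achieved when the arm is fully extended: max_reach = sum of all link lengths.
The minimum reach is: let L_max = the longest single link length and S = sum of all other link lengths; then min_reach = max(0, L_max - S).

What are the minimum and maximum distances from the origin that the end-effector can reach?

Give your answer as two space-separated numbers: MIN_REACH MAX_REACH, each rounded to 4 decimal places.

Link lengths: [9.3, 8.1]
max_reach = 9.3 + 8.1 = 17.4
L_max = max([9.3, 8.1]) = 9.3
S (sum of others) = 17.4 - 9.3 = 8.1
min_reach = max(0, 9.3 - 8.1) = max(0, 1.2) = 1.2

Answer: 1.2000 17.4000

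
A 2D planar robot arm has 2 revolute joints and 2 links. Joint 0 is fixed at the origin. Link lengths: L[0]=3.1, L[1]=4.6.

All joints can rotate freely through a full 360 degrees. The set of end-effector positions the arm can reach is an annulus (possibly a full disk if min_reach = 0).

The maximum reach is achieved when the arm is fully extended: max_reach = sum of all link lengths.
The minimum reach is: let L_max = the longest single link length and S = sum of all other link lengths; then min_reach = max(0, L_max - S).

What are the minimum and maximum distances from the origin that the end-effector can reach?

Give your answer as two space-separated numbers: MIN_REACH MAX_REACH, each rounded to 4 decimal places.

Link lengths: [3.1, 4.6]
max_reach = 3.1 + 4.6 = 7.7
L_max = max([3.1, 4.6]) = 4.6
S (sum of others) = 7.7 - 4.6 = 3.1
min_reach = max(0, 4.6 - 3.1) = max(0, 1.5) = 1.5

Answer: 1.5000 7.7000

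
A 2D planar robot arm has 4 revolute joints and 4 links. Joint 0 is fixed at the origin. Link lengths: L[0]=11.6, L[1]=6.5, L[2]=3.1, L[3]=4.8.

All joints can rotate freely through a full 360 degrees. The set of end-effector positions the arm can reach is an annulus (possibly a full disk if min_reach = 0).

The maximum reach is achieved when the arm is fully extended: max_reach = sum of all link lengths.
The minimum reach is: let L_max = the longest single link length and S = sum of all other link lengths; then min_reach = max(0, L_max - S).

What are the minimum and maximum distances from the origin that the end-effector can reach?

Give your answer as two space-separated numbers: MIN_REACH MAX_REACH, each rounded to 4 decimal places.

Link lengths: [11.6, 6.5, 3.1, 4.8]
max_reach = 11.6 + 6.5 + 3.1 + 4.8 = 26
L_max = max([11.6, 6.5, 3.1, 4.8]) = 11.6
S (sum of others) = 26 - 11.6 = 14.4
min_reach = max(0, 11.6 - 14.4) = max(0, -2.8) = 0

Answer: 0.0000 26.0000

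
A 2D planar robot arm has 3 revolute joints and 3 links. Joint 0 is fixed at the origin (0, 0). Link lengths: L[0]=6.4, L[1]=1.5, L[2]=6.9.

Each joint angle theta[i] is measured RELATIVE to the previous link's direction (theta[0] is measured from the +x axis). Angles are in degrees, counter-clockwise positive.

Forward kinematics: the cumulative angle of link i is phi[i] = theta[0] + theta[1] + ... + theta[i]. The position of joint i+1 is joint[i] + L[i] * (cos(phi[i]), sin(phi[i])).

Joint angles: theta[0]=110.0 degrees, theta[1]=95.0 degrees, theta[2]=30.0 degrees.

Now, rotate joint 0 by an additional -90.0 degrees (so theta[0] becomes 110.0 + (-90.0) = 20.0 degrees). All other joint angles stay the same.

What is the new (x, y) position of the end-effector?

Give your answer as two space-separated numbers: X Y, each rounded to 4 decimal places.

joint[0] = (0.0000, 0.0000)  (base)
link 0: phi[0] = 20 = 20 deg
  cos(20 deg) = 0.9397, sin(20 deg) = 0.3420
  joint[1] = (0.0000, 0.0000) + 6.4 * (0.9397, 0.3420) = (0.0000 + 6.0140, 0.0000 + 2.1889) = (6.0140, 2.1889)
link 1: phi[1] = 20 + 95 = 115 deg
  cos(115 deg) = -0.4226, sin(115 deg) = 0.9063
  joint[2] = (6.0140, 2.1889) + 1.5 * (-0.4226, 0.9063) = (6.0140 + -0.6339, 2.1889 + 1.3595) = (5.3801, 3.5484)
link 2: phi[2] = 20 + 95 + 30 = 145 deg
  cos(145 deg) = -0.8192, sin(145 deg) = 0.5736
  joint[3] = (5.3801, 3.5484) + 6.9 * (-0.8192, 0.5736) = (5.3801 + -5.6521, 3.5484 + 3.9577) = (-0.2720, 7.5061)
End effector: (-0.2720, 7.5061)

Answer: -0.2720 7.5061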